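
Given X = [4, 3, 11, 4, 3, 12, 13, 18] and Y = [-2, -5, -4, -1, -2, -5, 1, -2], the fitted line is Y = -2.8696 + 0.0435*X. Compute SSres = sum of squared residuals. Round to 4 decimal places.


Predicted values from Y = -2.8696 + 0.0435*X.
Residuals: [0.6956, -2.2609, -1.6089, 1.6956, 0.7391, -2.6524, 3.3041, 0.0866].
SSres = 29.5652.

29.5652


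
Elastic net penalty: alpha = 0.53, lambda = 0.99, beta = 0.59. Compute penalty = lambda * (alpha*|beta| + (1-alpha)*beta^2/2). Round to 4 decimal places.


L1 component = 0.53 * |0.59| = 0.3127.
L2 component = 0.47 * 0.59^2 / 2 = 0.0818.
Penalty = 0.99 * (0.3127 + 0.0818) = 0.99 * 0.3945 = 0.3906.

0.3906


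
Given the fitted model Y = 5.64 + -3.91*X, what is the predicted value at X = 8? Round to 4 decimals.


Plug X = 8 into Y = 5.64 + -3.91*X:
Y = 5.64 + -31.2800 = -25.6400.

-25.6400


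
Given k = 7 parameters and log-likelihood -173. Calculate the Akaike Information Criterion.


AIC = 2k - 2*loglik = 2(7) - 2(-173).
= 14 + 346 = 360.

360


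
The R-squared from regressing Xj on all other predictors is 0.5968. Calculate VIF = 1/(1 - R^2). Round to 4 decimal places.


VIF = 1 / (1 - 0.5968).
= 1 / 0.4032 = 2.4802.

2.4802


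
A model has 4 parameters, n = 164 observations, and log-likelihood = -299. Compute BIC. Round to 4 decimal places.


k * ln(n) = 4 * ln(164) = 4 * 5.099866 = 20.399464.
-2 * loglik = -2 * (-299) = 598.
BIC = 20.399464 + 598 = 618.399464, which rounds to 618.3995.

618.3995


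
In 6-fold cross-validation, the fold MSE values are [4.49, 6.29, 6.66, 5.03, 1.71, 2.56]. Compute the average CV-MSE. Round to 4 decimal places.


Add all fold MSEs: 26.7400.
Divide by k = 6: 26.7400/6 = 4.4567.

4.4567


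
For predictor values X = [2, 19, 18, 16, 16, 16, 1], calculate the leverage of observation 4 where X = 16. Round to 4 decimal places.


Compute xbar = 12.5714 with n = 7 observations.
SXX = 351.7143.
Leverage = 1/7 + (16 - 12.5714)^2/351.7143 = 0.1763.

0.1763


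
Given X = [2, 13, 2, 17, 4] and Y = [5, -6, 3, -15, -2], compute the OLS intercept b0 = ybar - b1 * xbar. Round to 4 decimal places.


First find the slope: b1 = -1.0921.
Means: xbar = 7.6000, ybar = -3.0000.
b0 = ybar - b1 * xbar = -3.0000 - -1.0921 * 7.6000 = 5.3002.

5.3002


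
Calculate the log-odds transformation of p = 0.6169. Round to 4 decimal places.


The odds are p/(1-p) = 0.6169 / 0.3831 = 1.6103.
logit(p) = ln(1.6103) = 0.4764.

0.4764


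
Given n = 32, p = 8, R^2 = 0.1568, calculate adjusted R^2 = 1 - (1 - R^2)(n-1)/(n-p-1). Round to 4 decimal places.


Using the formula:
(1 - 0.1568) = 0.8432.
Multiply by 31/23: 0.8432 * 31 = 26.1392, then 26.1392 / 23 = 1.1365.
Adj R^2 = 1 - 1.1365 = -0.1365.

-0.1365


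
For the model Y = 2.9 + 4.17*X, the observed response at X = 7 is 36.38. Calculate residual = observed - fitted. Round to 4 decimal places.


Fitted value at X = 7 is yhat = 2.9 + 4.17*7 = 32.0900.
Residual = 36.38 - 32.0900 = 4.2900.

4.2900


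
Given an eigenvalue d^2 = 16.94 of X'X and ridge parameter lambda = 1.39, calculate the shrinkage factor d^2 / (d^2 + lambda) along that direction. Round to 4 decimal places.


d^2 + lambda = 16.94 + 1.39 = 18.3300.
Shrinkage factor = 16.94/18.3300 = 0.9242.

0.9242


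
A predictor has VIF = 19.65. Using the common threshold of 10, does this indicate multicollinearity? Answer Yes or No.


The threshold is 10.
VIF = 19.65 is >= 10.
Multicollinearity indication: Yes.

Yes


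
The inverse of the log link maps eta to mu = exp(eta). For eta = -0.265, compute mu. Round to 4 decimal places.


Apply the inverse link:
mu = e^-0.265 = 0.7672.

0.7672


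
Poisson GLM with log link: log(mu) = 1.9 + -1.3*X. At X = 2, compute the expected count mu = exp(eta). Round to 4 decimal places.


Compute eta = 1.9 + -1.3 * 2 = -0.7000.
Apply inverse link: mu = e^-0.7000 = 0.4966.

0.4966


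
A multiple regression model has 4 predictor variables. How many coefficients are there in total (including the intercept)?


Including the intercept, the model has 4 predictor coefficients + 1 intercept.
Total = 5.

5


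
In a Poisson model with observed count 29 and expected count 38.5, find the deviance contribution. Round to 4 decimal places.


y/mu = 29/38.5 = 0.753247 (approx.), and ln(29/38.5) = -0.283362.
y * ln(y/mu) = 29 * -0.283362 = -8.217498.
y - mu = -9.5.
D = 2 * (-8.217498 - -9.5) = 2.565004, which rounds to 2.5650.

2.5650


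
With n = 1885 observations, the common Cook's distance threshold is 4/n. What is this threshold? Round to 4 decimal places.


Cook's distance cutoff = 4/n = 4/1885.
= 0.0021.

0.0021


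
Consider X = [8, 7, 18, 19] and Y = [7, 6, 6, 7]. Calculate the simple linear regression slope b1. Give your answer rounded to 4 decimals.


Calculate xbar = 13.0000, ybar = 6.5000.
S_xx = 122.0000, S_xy = 1.0000.
Using b1 = S_xy / S_xx = 1.0000 / 122.0000, we get b1 = 0.0082.

0.0082


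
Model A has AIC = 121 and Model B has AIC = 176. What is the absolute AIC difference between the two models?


Absolute difference = |121 - 176| = 55.
The model with lower AIC (A) is preferred.

55


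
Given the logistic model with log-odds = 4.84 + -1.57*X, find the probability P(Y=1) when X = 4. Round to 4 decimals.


Compute z = 4.84 + (-1.57)(4) = -1.4400.
exp(-z) = 4.2207.
P = 1/(1 + 4.2207) = 0.1915.

0.1915


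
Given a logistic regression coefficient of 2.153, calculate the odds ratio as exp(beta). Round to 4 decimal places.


exp(2.153) = 8.6107.
So the odds ratio is 8.6107.

8.6107


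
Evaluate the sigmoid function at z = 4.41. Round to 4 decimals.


First, exp(-4.4100) = 0.0122.
Then sigma(z) = 1/(1 + 0.0122) = 0.9880.

0.9880


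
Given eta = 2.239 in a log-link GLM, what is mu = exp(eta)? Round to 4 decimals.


Apply the inverse link:
mu = e^2.239 = 9.3839.

9.3839


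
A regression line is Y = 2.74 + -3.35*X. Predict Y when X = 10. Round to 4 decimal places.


Predicted value:
Y = 2.74 + (-3.35)(10) = 2.74 + -33.5000 = -30.7600.

-30.7600


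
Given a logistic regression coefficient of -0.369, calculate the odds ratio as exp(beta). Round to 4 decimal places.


The odds ratio is computed as:
OR = e^(-0.369) = 0.6914.

0.6914


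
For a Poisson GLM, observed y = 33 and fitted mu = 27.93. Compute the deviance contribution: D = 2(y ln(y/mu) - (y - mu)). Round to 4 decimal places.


Compute y*ln(y/mu) = 33*ln(33/27.93) = 33*0.166806 = 5.504598.
y - mu = 5.07.
D = 2*(5.504598 - (5.07)) = 0.869196, which rounds to 0.8692.

0.8692


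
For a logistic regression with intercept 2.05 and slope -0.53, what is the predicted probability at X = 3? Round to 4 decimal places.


Compute z = 2.05 + (-0.53)(3) = 0.4600.
exp(-z) = 0.6313.
P = 1/(1 + 0.6313) = 0.6130.

0.6130


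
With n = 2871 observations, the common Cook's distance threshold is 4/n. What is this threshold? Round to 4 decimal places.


Using the rule of thumb:
Threshold = 4 / 2871 = 0.0014.

0.0014


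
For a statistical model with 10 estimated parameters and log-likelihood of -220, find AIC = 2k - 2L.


AIC = 2*10 - 2*(-220).
= 20 + 440 = 460.

460


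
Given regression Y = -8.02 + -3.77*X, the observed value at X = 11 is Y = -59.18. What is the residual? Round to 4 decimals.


Compute yhat = -8.02 + (-3.77)(11) = -49.4900.
Residual = actual - predicted = -59.18 - -49.4900 = -9.6900.

-9.6900


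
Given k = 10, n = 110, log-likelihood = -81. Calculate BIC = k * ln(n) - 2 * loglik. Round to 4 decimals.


k * ln(n) = 10 * ln(110) = 10 * 4.700480 = 47.004800.
-2 * loglik = -2 * (-81) = 162.
BIC = 47.004800 + 162 = 209.004800, which rounds to 209.0048.

209.0048


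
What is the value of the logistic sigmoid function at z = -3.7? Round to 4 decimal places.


Compute exp(3.7000) = 40.4473.
Sigmoid = 1 / (1 + 40.4473) = 1 / 41.4473 = 0.0241.

0.0241


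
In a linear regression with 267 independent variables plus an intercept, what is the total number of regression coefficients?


Including the intercept, the model has 267 predictor coefficients + 1 intercept.
Total = 268.

268


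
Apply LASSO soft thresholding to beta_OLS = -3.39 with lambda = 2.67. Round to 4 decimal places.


|beta_OLS| = 3.39.
lambda = 2.67.
Since |beta| > lambda, coefficient = sign(beta)*(|beta| - lambda) = -0.7200.
Result = -0.7200.

-0.7200


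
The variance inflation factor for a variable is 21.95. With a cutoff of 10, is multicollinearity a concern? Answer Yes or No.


The threshold is 10.
VIF = 21.95 is >= 10.
Multicollinearity indication: Yes.

Yes


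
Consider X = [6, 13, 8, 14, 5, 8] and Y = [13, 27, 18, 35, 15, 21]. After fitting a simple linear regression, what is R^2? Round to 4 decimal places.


After computing the OLS fit (b0=2.3088, b1=2.1324):
SSres = 30.3088, SStot = 339.5000.
R^2 = 1 - 30.3088/339.5000 = 0.9107.

0.9107


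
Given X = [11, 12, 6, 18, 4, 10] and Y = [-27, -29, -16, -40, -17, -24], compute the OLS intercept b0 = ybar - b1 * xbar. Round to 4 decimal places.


Compute b1 = -1.7669 from the OLS formula.
With xbar = 10.1667 and ybar = -25.5000, the intercept is:
b0 = -25.5000 - -1.7669 * 10.1667 = -7.5366.

-7.5366


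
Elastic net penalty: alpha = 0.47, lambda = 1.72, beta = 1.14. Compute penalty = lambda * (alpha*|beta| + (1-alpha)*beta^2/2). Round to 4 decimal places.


L1 component = 0.47 * |1.14| = 0.5358.
L2 component = 0.53 * 1.14^2 / 2 = 0.3444.
Penalty = 1.72 * (0.5358 + 0.3444) = 1.72 * 0.8802 = 1.5139.

1.5139


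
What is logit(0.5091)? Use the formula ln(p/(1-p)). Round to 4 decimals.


Compute the odds: 0.5091/0.4909 = 1.0371.
Take the natural log: ln(1.0371) = 0.0364.

0.0364


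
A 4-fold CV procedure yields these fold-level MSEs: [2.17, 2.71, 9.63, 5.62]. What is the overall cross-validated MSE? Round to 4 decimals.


Total MSE across folds = 20.1300.
CV-MSE = 20.1300/4 = 5.0325.

5.0325


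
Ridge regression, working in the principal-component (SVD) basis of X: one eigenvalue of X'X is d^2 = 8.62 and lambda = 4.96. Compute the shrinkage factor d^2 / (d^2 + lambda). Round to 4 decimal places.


Denominator = d^2 + lambda = 8.62 + 4.96 = 13.5800.
Shrinkage = 8.62 / 13.5800 = 0.6348.

0.6348


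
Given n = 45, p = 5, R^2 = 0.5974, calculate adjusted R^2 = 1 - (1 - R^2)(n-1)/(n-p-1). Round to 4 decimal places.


Using the formula:
(1 - 0.5974) = 0.4026.
Multiply by 44/39: 0.4026 * 44 = 17.7144, then 17.7144 / 39 = 0.4542.
Adj R^2 = 1 - 0.4542 = 0.5458.

0.5458


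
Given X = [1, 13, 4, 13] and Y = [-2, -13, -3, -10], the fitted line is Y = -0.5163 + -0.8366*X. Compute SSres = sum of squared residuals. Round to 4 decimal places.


For each point, residual = actual - predicted.
Residuals: [-0.6471, -1.6079, 0.8627, 1.3921].
Sum of squared residuals = 5.6863.

5.6863


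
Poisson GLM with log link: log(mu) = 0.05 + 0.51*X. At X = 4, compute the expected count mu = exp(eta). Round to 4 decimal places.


Linear predictor: eta = 0.05 + (0.51)(4) = 2.0900.
Expected count: mu = exp(2.0900) = 8.0849.

8.0849


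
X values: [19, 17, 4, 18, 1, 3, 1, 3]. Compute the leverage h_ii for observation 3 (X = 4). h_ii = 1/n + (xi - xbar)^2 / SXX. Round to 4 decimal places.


Mean of X: xbar = 8.2500.
SXX = 465.5000.
For X = 4: h = 1/8 + (4 - 8.2500)^2/465.5000 = 0.1638.

0.1638


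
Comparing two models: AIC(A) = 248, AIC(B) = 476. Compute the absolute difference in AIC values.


Absolute difference = |248 - 476| = 228.
The model with lower AIC (A) is preferred.

228


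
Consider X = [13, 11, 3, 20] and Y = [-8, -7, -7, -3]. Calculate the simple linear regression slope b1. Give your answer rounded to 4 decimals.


First compute the means: xbar = 11.7500, ybar = -6.2500.
Then S_xx = sum((xi - xbar)^2) = 146.7500.
S_xy = sum((xi - xbar)(yi - ybar)) = 31.7500.
b1 = S_xy / S_xx = 31.7500 / 146.7500 = 0.2164.

0.2164


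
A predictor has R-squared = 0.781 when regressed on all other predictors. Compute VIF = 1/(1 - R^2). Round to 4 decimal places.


VIF = 1 / (1 - 0.781).
= 1 / 0.219 = 4.5662.

4.5662


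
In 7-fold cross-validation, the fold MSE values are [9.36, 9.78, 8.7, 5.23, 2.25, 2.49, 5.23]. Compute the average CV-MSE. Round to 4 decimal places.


Sum of fold MSEs = 43.0400.
Average = 43.0400 / 7 = 6.1486.

6.1486


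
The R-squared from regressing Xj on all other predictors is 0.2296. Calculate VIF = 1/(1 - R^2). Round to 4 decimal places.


Using VIF = 1/(1 - R^2_j):
1 - 0.2296 = 0.7704.
VIF = 1.2980.

1.2980


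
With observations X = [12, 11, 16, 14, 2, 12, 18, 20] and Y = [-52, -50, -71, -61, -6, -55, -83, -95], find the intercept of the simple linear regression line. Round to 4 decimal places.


First find the slope: b1 = -4.8459.
Means: xbar = 13.1250, ybar = -59.1250.
b0 = ybar - b1 * xbar = -59.1250 - -4.8459 * 13.1250 = 4.4772.

4.4772


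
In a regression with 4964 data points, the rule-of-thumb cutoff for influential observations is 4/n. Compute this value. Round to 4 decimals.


Using the rule of thumb:
Threshold = 4 / 4964 = 0.0008.

0.0008


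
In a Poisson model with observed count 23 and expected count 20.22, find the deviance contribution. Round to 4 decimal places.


Compute y*ln(y/mu) = 23*ln(23/20.22) = 23*0.128822 = 2.962906.
y - mu = 2.78.
D = 2*(2.962906 - (2.78)) = 0.365812, which rounds to 0.3658.

0.3658


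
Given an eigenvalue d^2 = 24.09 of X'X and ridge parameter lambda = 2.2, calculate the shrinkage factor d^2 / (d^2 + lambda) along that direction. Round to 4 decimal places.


Compute the denominator: 24.09 + 2.2 = 26.2900.
Shrinkage factor = 24.09 / 26.2900 = 0.9163.

0.9163


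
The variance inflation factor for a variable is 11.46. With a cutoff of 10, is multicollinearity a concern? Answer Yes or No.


Compare VIF = 11.46 to the threshold of 10.
11.46 >= 10, so the answer is Yes.

Yes


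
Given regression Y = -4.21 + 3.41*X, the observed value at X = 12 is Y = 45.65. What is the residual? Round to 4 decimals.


Predicted = -4.21 + 3.41 * 12 = 36.7100.
Residual = 45.65 - 36.7100 = 8.9400.

8.9400


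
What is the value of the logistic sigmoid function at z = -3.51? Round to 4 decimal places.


exp(3.5100) = 33.4483.
1 + exp(-z) = 34.4483.
sigmoid = 1/34.4483 = 0.0290.

0.0290


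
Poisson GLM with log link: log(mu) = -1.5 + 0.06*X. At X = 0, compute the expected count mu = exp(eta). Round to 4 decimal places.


Compute eta = -1.5 + 0.06 * 0 = -1.5000.
Apply inverse link: mu = e^-1.5000 = 0.2231.

0.2231


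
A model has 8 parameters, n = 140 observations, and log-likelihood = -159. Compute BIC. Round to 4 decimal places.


Compute k*ln(n) = 8*ln(140) = 8*4.941642 = 39.533136.
Then -2*loglik = 318.
BIC = 39.533136 + 318 = 357.533136, which rounds to 357.5331.

357.5331


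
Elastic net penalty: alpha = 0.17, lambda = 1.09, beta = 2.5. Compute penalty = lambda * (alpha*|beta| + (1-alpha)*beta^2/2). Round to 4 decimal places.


alpha * |beta| = 0.17 * 2.5 = 0.4250.
(1-alpha) * beta^2/2 = 0.83 * 6.2500/2 = 2.5938.
Total = 1.09 * (0.4250 + 2.5938) = 3.2904.

3.2904


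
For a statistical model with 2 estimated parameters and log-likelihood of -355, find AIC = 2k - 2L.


AIC = 2k - 2*loglik = 2(2) - 2(-355).
= 4 + 710 = 714.

714


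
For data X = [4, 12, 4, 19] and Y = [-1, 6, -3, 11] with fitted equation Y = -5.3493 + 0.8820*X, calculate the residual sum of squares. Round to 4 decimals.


For each point, residual = actual - predicted.
Residuals: [0.8213, 0.7653, -1.1787, -0.4087].
Sum of squared residuals = 2.8166.

2.8166


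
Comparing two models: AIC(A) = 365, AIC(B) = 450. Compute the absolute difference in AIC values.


|AIC_A - AIC_B| = |365 - 450| = 85.
Model A is preferred (lower AIC).

85


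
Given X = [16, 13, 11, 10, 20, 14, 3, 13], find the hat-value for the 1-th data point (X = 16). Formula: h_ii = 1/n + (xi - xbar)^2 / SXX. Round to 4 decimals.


Mean of X: xbar = 12.5000.
SXX = 170.0000.
For X = 16: h = 1/8 + (16 - 12.5000)^2/170.0000 = 0.1971.

0.1971


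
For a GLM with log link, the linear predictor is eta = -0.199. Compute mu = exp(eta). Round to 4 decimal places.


Apply the inverse link:
mu = e^-0.199 = 0.8195.

0.8195


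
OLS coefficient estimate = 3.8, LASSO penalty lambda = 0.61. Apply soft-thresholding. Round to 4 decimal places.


|beta_OLS| = 3.8.
lambda = 0.61.
Since |beta| > lambda, coefficient = sign(beta)*(|beta| - lambda) = 3.1900.
Result = 3.1900.

3.1900


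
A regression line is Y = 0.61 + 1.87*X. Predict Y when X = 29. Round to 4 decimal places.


Predicted value:
Y = 0.61 + (1.87)(29) = 0.61 + 54.2300 = 54.8400.

54.8400


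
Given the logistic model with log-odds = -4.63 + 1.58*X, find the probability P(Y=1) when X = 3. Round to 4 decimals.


Compute z = -4.63 + (1.58)(3) = 0.1100.
exp(-z) = 0.8958.
P = 1/(1 + 0.8958) = 0.5275.

0.5275


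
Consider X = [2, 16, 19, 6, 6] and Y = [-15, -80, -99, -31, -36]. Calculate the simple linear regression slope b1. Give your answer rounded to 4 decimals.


The sample means are xbar = 9.8000 and ybar = -52.2000.
Compute S_xx = 212.8000 and S_xy = -1035.2000.
Slope b1 = S_xy / S_xx = -1035.2000 / 212.8000 = -4.8647.

-4.8647


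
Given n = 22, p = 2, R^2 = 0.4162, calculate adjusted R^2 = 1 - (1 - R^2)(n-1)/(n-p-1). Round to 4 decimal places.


Using the formula:
(1 - 0.4162) = 0.5838.
Multiply by 21/19: 0.5838 * 21 = 12.2598, then 12.2598 / 19 = 0.6453.
Adj R^2 = 1 - 0.6453 = 0.3547.

0.3547


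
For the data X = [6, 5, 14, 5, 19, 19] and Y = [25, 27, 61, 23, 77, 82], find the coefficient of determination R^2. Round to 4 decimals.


The fitted line is Y = 3.9143 + 3.9929*X.
SSres = 32.8214, SStot = 3752.8333.
R^2 = 1 - SSres/SStot = 0.9913.

0.9913


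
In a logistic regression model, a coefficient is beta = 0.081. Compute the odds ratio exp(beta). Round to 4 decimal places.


The odds ratio is computed as:
OR = e^(0.081) = 1.0844.

1.0844


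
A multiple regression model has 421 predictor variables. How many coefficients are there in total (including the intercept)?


Including the intercept, the model has 421 predictor coefficients + 1 intercept.
Total = 422.

422


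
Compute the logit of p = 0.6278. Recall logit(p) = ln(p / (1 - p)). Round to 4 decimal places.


The odds are p/(1-p) = 0.6278 / 0.3722 = 1.6867.
logit(p) = ln(1.6867) = 0.5228.

0.5228


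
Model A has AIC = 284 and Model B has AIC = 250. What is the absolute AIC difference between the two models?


Absolute difference = |284 - 250| = 34.
The model with lower AIC (B) is preferred.

34


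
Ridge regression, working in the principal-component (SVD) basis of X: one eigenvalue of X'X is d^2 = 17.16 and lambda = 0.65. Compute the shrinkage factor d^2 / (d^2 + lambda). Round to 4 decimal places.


Compute the denominator: 17.16 + 0.65 = 17.8100.
Shrinkage factor = 17.16 / 17.8100 = 0.9635.

0.9635


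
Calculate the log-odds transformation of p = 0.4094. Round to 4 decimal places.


The odds are p/(1-p) = 0.4094 / 0.5906 = 0.6932.
logit(p) = ln(0.6932) = -0.3664.

-0.3664


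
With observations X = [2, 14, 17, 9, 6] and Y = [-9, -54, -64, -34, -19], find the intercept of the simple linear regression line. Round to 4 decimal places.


The slope is b1 = -3.8154.
Sample means are xbar = 9.6000 and ybar = -36.0000.
Intercept: b0 = -36.0000 - (-3.8154)(9.6000) = 0.6281.

0.6281


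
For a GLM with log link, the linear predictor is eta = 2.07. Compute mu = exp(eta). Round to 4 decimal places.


The inverse log link gives:
mu = exp(2.07) = 7.9248.

7.9248


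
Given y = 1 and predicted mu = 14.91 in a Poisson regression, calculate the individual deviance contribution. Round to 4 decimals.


Compute y*ln(y/mu) = 1*ln(1/14.91) = 1*-2.702032 = -2.702032.
y - mu = -13.91.
D = 2*(-2.702032 - (-13.91)) = 22.415936, which rounds to 22.4159.

22.4159


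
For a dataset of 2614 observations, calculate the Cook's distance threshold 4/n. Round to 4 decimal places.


The threshold is 4/n.
4/2614 = 0.0015.

0.0015


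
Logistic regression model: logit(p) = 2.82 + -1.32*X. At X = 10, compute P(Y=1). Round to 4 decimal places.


z = 2.82 + -1.32 * 10 = -10.3800.
Sigmoid: P = 1 / (1 + exp(10.3800)) = 0.0000.

0.0000


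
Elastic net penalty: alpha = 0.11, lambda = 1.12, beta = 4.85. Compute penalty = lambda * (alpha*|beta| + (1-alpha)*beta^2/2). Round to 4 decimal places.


L1 component = 0.11 * |4.85| = 0.5335.
L2 component = 0.89 * 4.85^2 / 2 = 10.4675.
Penalty = 1.12 * (0.5335 + 10.4675) = 1.12 * 11.0010 = 12.3211.

12.3211


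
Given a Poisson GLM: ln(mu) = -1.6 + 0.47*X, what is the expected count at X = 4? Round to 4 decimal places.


Linear predictor: eta = -1.6 + (0.47)(4) = 0.2800.
Expected count: mu = exp(0.2800) = 1.3231.

1.3231


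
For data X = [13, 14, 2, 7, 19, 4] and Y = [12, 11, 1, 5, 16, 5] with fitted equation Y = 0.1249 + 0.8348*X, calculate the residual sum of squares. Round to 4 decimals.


For each point, residual = actual - predicted.
Residuals: [1.0227, -0.8121, -0.7945, -0.9685, 0.0139, 1.5359].
Sum of squared residuals = 5.6338.

5.6338


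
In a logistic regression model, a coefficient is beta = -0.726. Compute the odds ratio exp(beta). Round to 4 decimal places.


exp(-0.726) = 0.4838.
So the odds ratio is 0.4838.

0.4838


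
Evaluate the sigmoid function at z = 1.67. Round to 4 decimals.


exp(-1.6700) = 0.1882.
1 + exp(-z) = 1.1882.
sigmoid = 1/1.1882 = 0.8416.

0.8416


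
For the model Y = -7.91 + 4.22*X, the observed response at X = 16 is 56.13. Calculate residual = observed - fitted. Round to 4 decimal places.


Fitted value at X = 16 is yhat = -7.91 + 4.22*16 = 59.6100.
Residual = 56.13 - 59.6100 = -3.4800.

-3.4800


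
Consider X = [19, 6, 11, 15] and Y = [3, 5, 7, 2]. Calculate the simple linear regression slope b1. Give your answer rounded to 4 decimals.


Calculate xbar = 12.7500, ybar = 4.2500.
S_xx = 92.7500, S_xy = -22.7500.
Using b1 = S_xy / S_xx = -22.7500 / 92.7500, we get b1 = -0.2453.

-0.2453


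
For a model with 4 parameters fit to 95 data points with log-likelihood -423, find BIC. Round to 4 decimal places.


ln(95) = 4.553877.
k * ln(n) = 4 * 4.553877 = 18.215508.
-2L = 846.
BIC = 18.215508 + 846 = 864.215508, which rounds to 864.2155.

864.2155


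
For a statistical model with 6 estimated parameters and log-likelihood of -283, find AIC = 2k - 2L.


AIC = 2*6 - 2*(-283).
= 12 + 566 = 578.

578


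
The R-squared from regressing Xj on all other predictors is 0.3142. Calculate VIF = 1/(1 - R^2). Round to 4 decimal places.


Denominator: 1 - 0.3142 = 0.6858.
VIF = 1 / 0.6858 = 1.4582.

1.4582


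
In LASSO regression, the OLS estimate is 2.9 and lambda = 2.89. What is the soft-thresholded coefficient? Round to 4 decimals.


|beta_OLS| = 2.9.
lambda = 2.89.
Since |beta| > lambda, coefficient = sign(beta)*(|beta| - lambda) = 0.0100.
Result = 0.0100.

0.0100


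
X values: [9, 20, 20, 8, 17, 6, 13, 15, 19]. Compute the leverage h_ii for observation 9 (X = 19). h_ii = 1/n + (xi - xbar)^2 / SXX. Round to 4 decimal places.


Mean of X: xbar = 14.1111.
SXX = 232.8889.
For X = 19: h = 1/9 + (19 - 14.1111)^2/232.8889 = 0.2137.

0.2137


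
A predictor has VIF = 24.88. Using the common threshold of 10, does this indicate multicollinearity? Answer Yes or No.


Compare VIF = 24.88 to the threshold of 10.
24.88 >= 10, so the answer is Yes.

Yes


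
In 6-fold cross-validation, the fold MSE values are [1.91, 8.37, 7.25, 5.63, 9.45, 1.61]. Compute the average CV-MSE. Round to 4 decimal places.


Add all fold MSEs: 34.2200.
Divide by k = 6: 34.2200/6 = 5.7033.

5.7033


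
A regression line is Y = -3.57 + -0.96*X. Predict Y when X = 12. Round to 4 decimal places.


Predicted value:
Y = -3.57 + (-0.96)(12) = -3.57 + -11.5200 = -15.0900.

-15.0900


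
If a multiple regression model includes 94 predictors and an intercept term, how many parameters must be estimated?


Including the intercept, the model has 94 predictor coefficients + 1 intercept.
Total = 95.

95


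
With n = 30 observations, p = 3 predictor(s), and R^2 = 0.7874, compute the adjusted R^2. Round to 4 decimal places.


Plug in: Adj R^2 = 1 - (1 - 0.7874) * 29/26.
= 1 - 0.2126 * 29/26
= 1 - 6.1654 / 26
= 1 - 0.2371 = 0.7629.

0.7629


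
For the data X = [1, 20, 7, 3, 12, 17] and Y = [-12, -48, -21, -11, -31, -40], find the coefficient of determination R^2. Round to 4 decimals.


After computing the OLS fit (b0=-7.5091, b1=-1.9658):
SSres = 14.4909, SStot = 1142.8333.
R^2 = 1 - 14.4909/1142.8333 = 0.9873.

0.9873


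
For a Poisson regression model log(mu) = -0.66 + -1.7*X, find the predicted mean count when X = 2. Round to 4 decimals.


Linear predictor: eta = -0.66 + (-1.7)(2) = -4.0600.
Expected count: mu = exp(-4.0600) = 0.0172.

0.0172


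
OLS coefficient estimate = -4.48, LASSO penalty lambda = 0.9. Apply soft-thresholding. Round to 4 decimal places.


Check: |-4.48| = 4.48 vs lambda = 0.9.
Since |beta| > lambda, coefficient = sign(beta)*(|beta| - lambda) = -3.5800.
Soft-thresholded coefficient = -3.5800.

-3.5800


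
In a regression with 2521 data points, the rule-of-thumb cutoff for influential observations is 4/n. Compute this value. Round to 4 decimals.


Using the rule of thumb:
Threshold = 4 / 2521 = 0.0016.

0.0016


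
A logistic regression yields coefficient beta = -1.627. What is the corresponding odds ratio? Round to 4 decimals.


exp(-1.627) = 0.1965.
So the odds ratio is 0.1965.

0.1965


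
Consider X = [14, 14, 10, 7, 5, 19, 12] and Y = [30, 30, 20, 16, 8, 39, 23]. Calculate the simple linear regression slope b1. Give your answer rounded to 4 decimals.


First compute the means: xbar = 11.5714, ybar = 23.7143.
Then S_xx = sum((xi - xbar)^2) = 133.7143.
S_xy = sum((xi - xbar)(yi - ybar)) = 288.1429.
b1 = S_xy / S_xx = 288.1429 / 133.7143 = 2.1549.

2.1549


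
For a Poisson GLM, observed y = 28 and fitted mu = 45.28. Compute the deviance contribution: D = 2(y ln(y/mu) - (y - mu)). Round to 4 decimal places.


Compute y*ln(y/mu) = 28*ln(28/45.28) = 28*-0.480661 = -13.458508.
y - mu = -17.28.
D = 2*(-13.458508 - (-17.28)) = 7.642984, which rounds to 7.6430.

7.6430


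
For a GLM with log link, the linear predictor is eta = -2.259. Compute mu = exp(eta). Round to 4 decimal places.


The inverse log link gives:
mu = exp(-2.259) = 0.1045.

0.1045


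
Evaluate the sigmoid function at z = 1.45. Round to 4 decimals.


First, exp(-1.4500) = 0.2346.
Then sigma(z) = 1/(1 + 0.2346) = 0.8100.

0.8100


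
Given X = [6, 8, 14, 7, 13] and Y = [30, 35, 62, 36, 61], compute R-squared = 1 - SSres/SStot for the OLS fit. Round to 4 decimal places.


The fitted line is Y = 4.6316 + 4.1842*X.
SSres = 19.3947, SStot = 950.8000.
R^2 = 1 - SSres/SStot = 0.9796.

0.9796


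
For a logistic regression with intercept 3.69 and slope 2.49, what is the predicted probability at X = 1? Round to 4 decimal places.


Compute z = 3.69 + (2.49)(1) = 6.1800.
exp(-z) = 0.0021.
P = 1/(1 + 0.0021) = 0.9979.

0.9979


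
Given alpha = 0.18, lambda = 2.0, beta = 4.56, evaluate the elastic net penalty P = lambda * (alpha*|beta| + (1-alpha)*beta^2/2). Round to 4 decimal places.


alpha * |beta| = 0.18 * 4.56 = 0.8208.
(1-alpha) * beta^2/2 = 0.82 * 20.7936/2 = 8.5254.
Total = 2.0 * (0.8208 + 8.5254) = 18.6924.

18.6924


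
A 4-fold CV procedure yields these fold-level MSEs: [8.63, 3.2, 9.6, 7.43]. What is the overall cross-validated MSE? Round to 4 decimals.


Total MSE across folds = 28.8600.
CV-MSE = 28.8600/4 = 7.2150.

7.2150


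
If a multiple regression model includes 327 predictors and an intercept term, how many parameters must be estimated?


Each predictor gets one coefficient, plus one intercept.
Total parameters = 327 + 1 = 328.

328


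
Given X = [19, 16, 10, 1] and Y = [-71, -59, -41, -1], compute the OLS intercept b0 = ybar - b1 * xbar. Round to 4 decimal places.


First find the slope: b1 = -3.8413.
Means: xbar = 11.5000, ybar = -43.0000.
b0 = ybar - b1 * xbar = -43.0000 - -3.8413 * 11.5000 = 1.1746.

1.1746


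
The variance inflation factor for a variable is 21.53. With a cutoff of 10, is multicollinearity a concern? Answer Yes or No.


The threshold is 10.
VIF = 21.53 is >= 10.
Multicollinearity indication: Yes.

Yes


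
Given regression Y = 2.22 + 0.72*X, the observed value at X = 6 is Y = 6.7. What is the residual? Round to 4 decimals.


Predicted = 2.22 + 0.72 * 6 = 6.5400.
Residual = 6.7 - 6.5400 = 0.1600.

0.1600


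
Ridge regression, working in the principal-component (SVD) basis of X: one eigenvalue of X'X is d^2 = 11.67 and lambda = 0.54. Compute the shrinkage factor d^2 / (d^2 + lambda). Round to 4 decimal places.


Compute the denominator: 11.67 + 0.54 = 12.2100.
Shrinkage factor = 11.67 / 12.2100 = 0.9558.

0.9558


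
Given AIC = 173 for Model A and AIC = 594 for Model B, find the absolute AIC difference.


|AIC_A - AIC_B| = |173 - 594| = 421.
Model A is preferred (lower AIC).

421


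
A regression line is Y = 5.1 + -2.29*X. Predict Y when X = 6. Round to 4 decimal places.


Plug X = 6 into Y = 5.1 + -2.29*X:
Y = 5.1 + -13.7400 = -8.6400.

-8.6400


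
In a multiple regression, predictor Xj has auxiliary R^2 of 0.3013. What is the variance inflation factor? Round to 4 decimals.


Using VIF = 1/(1 - R^2_j):
1 - 0.3013 = 0.6987.
VIF = 1.4312.

1.4312


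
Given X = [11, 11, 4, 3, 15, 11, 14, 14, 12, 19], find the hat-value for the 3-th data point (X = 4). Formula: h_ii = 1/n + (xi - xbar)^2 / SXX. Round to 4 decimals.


Mean of X: xbar = 11.4000.
SXX = 210.4000.
For X = 4: h = 1/10 + (4 - 11.4000)^2/210.4000 = 0.3603.

0.3603


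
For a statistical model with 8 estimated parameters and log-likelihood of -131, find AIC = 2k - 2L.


AIC = 2k - 2*loglik = 2(8) - 2(-131).
= 16 + 262 = 278.

278


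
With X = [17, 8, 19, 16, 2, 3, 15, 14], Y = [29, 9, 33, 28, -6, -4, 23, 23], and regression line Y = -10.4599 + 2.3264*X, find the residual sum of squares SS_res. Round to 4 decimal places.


Compute predicted values, then residuals = yi - yhat_i.
Residuals: [-0.0889, 0.8487, -0.7417, 1.2375, -0.1929, -0.5193, -1.4361, 0.8903].
SSres = sum(residual^2) = 5.9716.

5.9716


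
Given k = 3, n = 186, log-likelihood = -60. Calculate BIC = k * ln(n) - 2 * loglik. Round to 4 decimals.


k * ln(n) = 3 * ln(186) = 3 * 5.225747 = 15.677241.
-2 * loglik = -2 * (-60) = 120.
BIC = 15.677241 + 120 = 135.677241, which rounds to 135.6772.

135.6772


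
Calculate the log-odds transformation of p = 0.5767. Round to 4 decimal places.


1 - p = 0.4233.
p/(1-p) = 1.3624.
logit = ln(1.3624) = 0.3092.

0.3092


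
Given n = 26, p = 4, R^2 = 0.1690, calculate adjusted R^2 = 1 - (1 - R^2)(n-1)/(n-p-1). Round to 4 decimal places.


Using the formula:
(1 - 0.1690) = 0.8310.
Multiply by 25/21: 0.8310 * 25 = 20.7750, then 20.7750 / 21 = 0.9893.
Adj R^2 = 1 - 0.9893 = 0.0107.

0.0107


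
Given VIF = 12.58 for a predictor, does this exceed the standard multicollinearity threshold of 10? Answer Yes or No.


Check: VIF = 12.58 vs threshold = 10.
Since 12.58 >= 10, the answer is Yes.

Yes


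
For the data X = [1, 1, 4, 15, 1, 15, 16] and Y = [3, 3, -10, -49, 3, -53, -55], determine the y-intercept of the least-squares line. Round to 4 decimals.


Compute b1 = -3.8451 from the OLS formula.
With xbar = 7.5714 and ybar = -22.5714, the intercept is:
b0 = -22.5714 - -3.8451 * 7.5714 = 6.5415.

6.5415


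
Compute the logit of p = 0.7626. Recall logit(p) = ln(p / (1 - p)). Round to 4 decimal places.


The odds are p/(1-p) = 0.7626 / 0.2374 = 3.2123.
logit(p) = ln(3.2123) = 1.1670.

1.1670


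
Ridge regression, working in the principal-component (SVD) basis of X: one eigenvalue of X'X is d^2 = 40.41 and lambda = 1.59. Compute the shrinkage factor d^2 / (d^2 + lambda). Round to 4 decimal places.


Compute the denominator: 40.41 + 1.59 = 42.0000.
Shrinkage factor = 40.41 / 42.0000 = 0.9621.

0.9621


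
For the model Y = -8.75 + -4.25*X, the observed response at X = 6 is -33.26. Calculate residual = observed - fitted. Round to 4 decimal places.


Fitted value at X = 6 is yhat = -8.75 + -4.25*6 = -34.2500.
Residual = -33.26 - -34.2500 = 0.9900.

0.9900


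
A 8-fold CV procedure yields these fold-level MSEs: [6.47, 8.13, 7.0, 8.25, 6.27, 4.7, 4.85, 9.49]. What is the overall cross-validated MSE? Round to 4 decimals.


Add all fold MSEs: 55.1600.
Divide by k = 8: 55.1600/8 = 6.8950.

6.8950


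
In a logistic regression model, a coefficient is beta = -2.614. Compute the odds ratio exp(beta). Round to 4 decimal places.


The odds ratio is computed as:
OR = e^(-2.614) = 0.0732.

0.0732


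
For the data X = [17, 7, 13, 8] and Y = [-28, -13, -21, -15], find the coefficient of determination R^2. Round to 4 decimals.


Fit the OLS line: b0 = -2.9614, b1 = -1.4479.
SSres = 1.0116.
SStot = 136.7500.
R^2 = 1 - 1.0116/136.7500 = 0.9926.

0.9926


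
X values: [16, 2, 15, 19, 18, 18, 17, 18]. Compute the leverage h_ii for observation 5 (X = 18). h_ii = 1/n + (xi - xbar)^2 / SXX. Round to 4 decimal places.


Compute xbar = 15.3750 with n = 8 observations.
SXX = 215.8750.
Leverage = 1/8 + (18 - 15.3750)^2/215.8750 = 0.1569.

0.1569


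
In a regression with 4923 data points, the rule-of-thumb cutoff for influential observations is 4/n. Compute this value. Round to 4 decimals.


Using the rule of thumb:
Threshold = 4 / 4923 = 0.0008.

0.0008


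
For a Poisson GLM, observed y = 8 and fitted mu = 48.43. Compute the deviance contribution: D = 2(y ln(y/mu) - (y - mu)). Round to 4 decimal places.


First: ln(8/48.43) = -1.800678.
Then: 8 * -1.800678 = -14.405424.
y - mu = 8 - 48.43 = -40.43.
D = 2(-14.405424 - -40.43) = 52.049152, which rounds to 52.0492.

52.0492


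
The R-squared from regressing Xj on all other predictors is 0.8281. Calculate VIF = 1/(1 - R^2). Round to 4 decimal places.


Denominator: 1 - 0.8281 = 0.1719.
VIF = 1 / 0.1719 = 5.8173.

5.8173


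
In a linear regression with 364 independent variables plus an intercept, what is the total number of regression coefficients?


Total coefficients = number of predictors + 1 (for the intercept).
= 364 + 1 = 365.

365


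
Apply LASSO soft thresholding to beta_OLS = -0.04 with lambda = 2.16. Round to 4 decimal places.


Check: |-0.04| = 0.04 vs lambda = 2.16.
Since |beta| <= lambda, the coefficient is set to 0.
Soft-thresholded coefficient = 0.0000.

0.0000


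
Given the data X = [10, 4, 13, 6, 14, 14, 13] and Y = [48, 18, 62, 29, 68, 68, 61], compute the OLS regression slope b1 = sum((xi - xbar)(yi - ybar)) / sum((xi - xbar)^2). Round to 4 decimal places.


The sample means are xbar = 10.5714 and ybar = 50.5714.
Compute S_xx = 99.7143 and S_xy = 486.7143.
Slope b1 = S_xy / S_xx = 486.7143 / 99.7143 = 4.8811.

4.8811


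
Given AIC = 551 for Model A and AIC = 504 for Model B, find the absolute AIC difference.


Absolute difference = |551 - 504| = 47.
The model with lower AIC (B) is preferred.

47


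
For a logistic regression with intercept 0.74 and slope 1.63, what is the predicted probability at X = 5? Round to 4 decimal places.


Compute z = 0.74 + (1.63)(5) = 8.8900.
exp(-z) = 0.0001.
P = 1/(1 + 0.0001) = 0.9999.

0.9999


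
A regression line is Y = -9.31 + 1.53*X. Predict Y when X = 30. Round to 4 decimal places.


Predicted value:
Y = -9.31 + (1.53)(30) = -9.31 + 45.9000 = 36.5900.

36.5900


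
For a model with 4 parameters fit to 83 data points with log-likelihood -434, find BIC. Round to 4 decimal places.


ln(83) = 4.418841.
k * ln(n) = 4 * 4.418841 = 17.675364.
-2L = 868.
BIC = 17.675364 + 868 = 885.675364, which rounds to 885.6754.

885.6754


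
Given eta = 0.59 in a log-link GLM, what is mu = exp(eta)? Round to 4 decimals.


mu = exp(eta) = exp(0.59).
= 1.8040.

1.8040


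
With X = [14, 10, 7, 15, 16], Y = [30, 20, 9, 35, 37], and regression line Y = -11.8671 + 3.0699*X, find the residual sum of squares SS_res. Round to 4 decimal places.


Compute predicted values, then residuals = yi - yhat_i.
Residuals: [-1.1115, 1.1681, -0.6222, 0.8186, -0.2513].
SSres = sum(residual^2) = 3.7203.

3.7203


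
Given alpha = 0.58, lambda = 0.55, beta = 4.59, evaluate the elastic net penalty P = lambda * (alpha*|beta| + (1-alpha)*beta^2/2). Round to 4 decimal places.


Compute:
L1 = 0.58 * 4.59 = 2.6622.
L2 = 0.42 * 4.59^2 / 2 = 4.4243.
Penalty = 0.55 * (2.6622 + 4.4243) = 3.8976.

3.8976


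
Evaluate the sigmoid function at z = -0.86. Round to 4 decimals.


First, exp(0.8600) = 2.3632.
Then sigma(z) = 1/(1 + 2.3632) = 0.2973.

0.2973


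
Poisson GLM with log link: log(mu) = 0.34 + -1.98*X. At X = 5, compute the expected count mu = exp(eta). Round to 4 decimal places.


Compute eta = 0.34 + -1.98 * 5 = -9.5600.
Apply inverse link: mu = e^-9.5600 = 0.0001.

0.0001


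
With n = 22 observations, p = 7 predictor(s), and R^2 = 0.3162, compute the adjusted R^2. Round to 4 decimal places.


Plug in: Adj R^2 = 1 - (1 - 0.3162) * 21/14.
= 1 - 0.6838 * 21/14
= 1 - 14.3598 / 14
= 1 - 1.0257 = -0.0257.

-0.0257


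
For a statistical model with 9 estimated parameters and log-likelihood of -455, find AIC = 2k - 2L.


AIC = 2*9 - 2*(-455).
= 18 + 910 = 928.

928


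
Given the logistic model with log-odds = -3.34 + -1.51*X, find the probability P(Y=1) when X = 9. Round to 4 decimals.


Compute z = -3.34 + (-1.51)(9) = -16.9300.
exp(-z) = 22521928.6676.
P = 1/(1 + 22521928.6676) = 0.0000.

0.0000


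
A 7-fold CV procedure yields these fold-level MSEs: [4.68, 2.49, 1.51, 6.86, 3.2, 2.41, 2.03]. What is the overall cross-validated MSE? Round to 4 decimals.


Total MSE across folds = 23.1800.
CV-MSE = 23.1800/7 = 3.3114.

3.3114


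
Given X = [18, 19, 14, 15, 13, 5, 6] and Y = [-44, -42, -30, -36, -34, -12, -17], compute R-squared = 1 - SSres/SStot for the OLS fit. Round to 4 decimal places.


After computing the OLS fit (b0=-2.6997, b1=-2.1789):
SSres = 32.2748, SStot = 881.4286.
R^2 = 1 - 32.2748/881.4286 = 0.9634.

0.9634


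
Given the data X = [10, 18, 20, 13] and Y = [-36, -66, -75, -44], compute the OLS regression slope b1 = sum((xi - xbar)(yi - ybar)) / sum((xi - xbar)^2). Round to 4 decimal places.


First compute the means: xbar = 15.2500, ybar = -55.2500.
Then S_xx = sum((xi - xbar)^2) = 62.7500.
S_xy = sum((xi - xbar)(yi - ybar)) = -249.7500.
b1 = S_xy / S_xx = -249.7500 / 62.7500 = -3.9801.

-3.9801


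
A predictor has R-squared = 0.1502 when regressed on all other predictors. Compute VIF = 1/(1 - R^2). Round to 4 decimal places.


Using VIF = 1/(1 - R^2_j):
1 - 0.1502 = 0.8498.
VIF = 1.1767.

1.1767


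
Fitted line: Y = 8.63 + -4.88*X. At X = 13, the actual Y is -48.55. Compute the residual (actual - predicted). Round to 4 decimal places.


Fitted value at X = 13 is yhat = 8.63 + -4.88*13 = -54.8100.
Residual = -48.55 - -54.8100 = 6.2600.

6.2600


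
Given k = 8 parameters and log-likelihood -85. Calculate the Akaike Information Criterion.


AIC = 2*8 - 2*(-85).
= 16 + 170 = 186.

186


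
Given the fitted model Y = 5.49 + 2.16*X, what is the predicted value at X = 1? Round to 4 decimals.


Predicted value:
Y = 5.49 + (2.16)(1) = 5.49 + 2.1600 = 7.6500.

7.6500


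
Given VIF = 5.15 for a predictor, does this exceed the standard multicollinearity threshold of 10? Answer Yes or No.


The threshold is 10.
VIF = 5.15 is < 10.
Multicollinearity indication: No.

No


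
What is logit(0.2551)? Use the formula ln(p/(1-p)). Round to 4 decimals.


Compute the odds: 0.2551/0.7449 = 0.3425.
Take the natural log: ln(0.3425) = -1.0716.

-1.0716
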